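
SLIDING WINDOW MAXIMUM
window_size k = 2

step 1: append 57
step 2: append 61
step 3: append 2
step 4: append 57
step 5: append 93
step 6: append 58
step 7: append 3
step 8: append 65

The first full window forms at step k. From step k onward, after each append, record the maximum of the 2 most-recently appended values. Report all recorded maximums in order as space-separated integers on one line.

Answer: 61 61 57 93 93 58 65

Derivation:
step 1: append 57 -> window=[57] (not full yet)
step 2: append 61 -> window=[57, 61] -> max=61
step 3: append 2 -> window=[61, 2] -> max=61
step 4: append 57 -> window=[2, 57] -> max=57
step 5: append 93 -> window=[57, 93] -> max=93
step 6: append 58 -> window=[93, 58] -> max=93
step 7: append 3 -> window=[58, 3] -> max=58
step 8: append 65 -> window=[3, 65] -> max=65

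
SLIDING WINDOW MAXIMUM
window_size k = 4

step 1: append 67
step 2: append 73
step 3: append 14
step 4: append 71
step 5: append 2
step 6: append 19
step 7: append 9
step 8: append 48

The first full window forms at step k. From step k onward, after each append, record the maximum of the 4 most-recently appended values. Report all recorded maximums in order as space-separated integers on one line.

step 1: append 67 -> window=[67] (not full yet)
step 2: append 73 -> window=[67, 73] (not full yet)
step 3: append 14 -> window=[67, 73, 14] (not full yet)
step 4: append 71 -> window=[67, 73, 14, 71] -> max=73
step 5: append 2 -> window=[73, 14, 71, 2] -> max=73
step 6: append 19 -> window=[14, 71, 2, 19] -> max=71
step 7: append 9 -> window=[71, 2, 19, 9] -> max=71
step 8: append 48 -> window=[2, 19, 9, 48] -> max=48

Answer: 73 73 71 71 48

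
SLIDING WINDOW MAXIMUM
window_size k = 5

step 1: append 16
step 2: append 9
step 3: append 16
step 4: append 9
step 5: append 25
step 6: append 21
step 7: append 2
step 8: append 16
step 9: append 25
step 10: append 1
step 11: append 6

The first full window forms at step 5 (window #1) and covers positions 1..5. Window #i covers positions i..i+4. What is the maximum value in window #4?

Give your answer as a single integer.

Answer: 25

Derivation:
step 1: append 16 -> window=[16] (not full yet)
step 2: append 9 -> window=[16, 9] (not full yet)
step 3: append 16 -> window=[16, 9, 16] (not full yet)
step 4: append 9 -> window=[16, 9, 16, 9] (not full yet)
step 5: append 25 -> window=[16, 9, 16, 9, 25] -> max=25
step 6: append 21 -> window=[9, 16, 9, 25, 21] -> max=25
step 7: append 2 -> window=[16, 9, 25, 21, 2] -> max=25
step 8: append 16 -> window=[9, 25, 21, 2, 16] -> max=25
Window #4 max = 25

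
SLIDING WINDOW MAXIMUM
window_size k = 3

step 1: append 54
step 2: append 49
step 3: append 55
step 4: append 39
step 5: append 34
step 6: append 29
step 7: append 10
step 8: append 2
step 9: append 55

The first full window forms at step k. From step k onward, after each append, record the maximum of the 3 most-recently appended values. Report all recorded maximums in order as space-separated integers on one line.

Answer: 55 55 55 39 34 29 55

Derivation:
step 1: append 54 -> window=[54] (not full yet)
step 2: append 49 -> window=[54, 49] (not full yet)
step 3: append 55 -> window=[54, 49, 55] -> max=55
step 4: append 39 -> window=[49, 55, 39] -> max=55
step 5: append 34 -> window=[55, 39, 34] -> max=55
step 6: append 29 -> window=[39, 34, 29] -> max=39
step 7: append 10 -> window=[34, 29, 10] -> max=34
step 8: append 2 -> window=[29, 10, 2] -> max=29
step 9: append 55 -> window=[10, 2, 55] -> max=55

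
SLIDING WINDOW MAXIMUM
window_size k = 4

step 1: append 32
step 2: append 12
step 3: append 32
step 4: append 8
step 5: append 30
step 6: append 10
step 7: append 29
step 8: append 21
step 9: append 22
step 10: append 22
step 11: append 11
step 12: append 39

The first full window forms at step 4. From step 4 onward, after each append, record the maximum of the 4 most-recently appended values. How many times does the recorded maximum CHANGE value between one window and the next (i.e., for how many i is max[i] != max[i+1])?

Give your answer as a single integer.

step 1: append 32 -> window=[32] (not full yet)
step 2: append 12 -> window=[32, 12] (not full yet)
step 3: append 32 -> window=[32, 12, 32] (not full yet)
step 4: append 8 -> window=[32, 12, 32, 8] -> max=32
step 5: append 30 -> window=[12, 32, 8, 30] -> max=32
step 6: append 10 -> window=[32, 8, 30, 10] -> max=32
step 7: append 29 -> window=[8, 30, 10, 29] -> max=30
step 8: append 21 -> window=[30, 10, 29, 21] -> max=30
step 9: append 22 -> window=[10, 29, 21, 22] -> max=29
step 10: append 22 -> window=[29, 21, 22, 22] -> max=29
step 11: append 11 -> window=[21, 22, 22, 11] -> max=22
step 12: append 39 -> window=[22, 22, 11, 39] -> max=39
Recorded maximums: 32 32 32 30 30 29 29 22 39
Changes between consecutive maximums: 4

Answer: 4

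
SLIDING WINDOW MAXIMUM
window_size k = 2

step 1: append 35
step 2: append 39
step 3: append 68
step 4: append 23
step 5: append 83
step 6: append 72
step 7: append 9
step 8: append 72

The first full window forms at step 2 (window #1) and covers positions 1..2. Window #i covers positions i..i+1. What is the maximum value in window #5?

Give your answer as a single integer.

step 1: append 35 -> window=[35] (not full yet)
step 2: append 39 -> window=[35, 39] -> max=39
step 3: append 68 -> window=[39, 68] -> max=68
step 4: append 23 -> window=[68, 23] -> max=68
step 5: append 83 -> window=[23, 83] -> max=83
step 6: append 72 -> window=[83, 72] -> max=83
Window #5 max = 83

Answer: 83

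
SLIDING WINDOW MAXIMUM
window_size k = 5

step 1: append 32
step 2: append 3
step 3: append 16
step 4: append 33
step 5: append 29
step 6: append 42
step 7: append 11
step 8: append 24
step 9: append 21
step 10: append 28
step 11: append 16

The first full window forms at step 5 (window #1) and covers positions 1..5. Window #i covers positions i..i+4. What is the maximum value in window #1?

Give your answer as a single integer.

step 1: append 32 -> window=[32] (not full yet)
step 2: append 3 -> window=[32, 3] (not full yet)
step 3: append 16 -> window=[32, 3, 16] (not full yet)
step 4: append 33 -> window=[32, 3, 16, 33] (not full yet)
step 5: append 29 -> window=[32, 3, 16, 33, 29] -> max=33
Window #1 max = 33

Answer: 33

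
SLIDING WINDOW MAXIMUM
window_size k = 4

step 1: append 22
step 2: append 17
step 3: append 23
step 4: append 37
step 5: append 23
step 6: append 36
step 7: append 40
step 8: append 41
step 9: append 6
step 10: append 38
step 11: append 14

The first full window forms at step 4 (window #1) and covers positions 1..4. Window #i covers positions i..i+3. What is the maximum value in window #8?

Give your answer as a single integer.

step 1: append 22 -> window=[22] (not full yet)
step 2: append 17 -> window=[22, 17] (not full yet)
step 3: append 23 -> window=[22, 17, 23] (not full yet)
step 4: append 37 -> window=[22, 17, 23, 37] -> max=37
step 5: append 23 -> window=[17, 23, 37, 23] -> max=37
step 6: append 36 -> window=[23, 37, 23, 36] -> max=37
step 7: append 40 -> window=[37, 23, 36, 40] -> max=40
step 8: append 41 -> window=[23, 36, 40, 41] -> max=41
step 9: append 6 -> window=[36, 40, 41, 6] -> max=41
step 10: append 38 -> window=[40, 41, 6, 38] -> max=41
step 11: append 14 -> window=[41, 6, 38, 14] -> max=41
Window #8 max = 41

Answer: 41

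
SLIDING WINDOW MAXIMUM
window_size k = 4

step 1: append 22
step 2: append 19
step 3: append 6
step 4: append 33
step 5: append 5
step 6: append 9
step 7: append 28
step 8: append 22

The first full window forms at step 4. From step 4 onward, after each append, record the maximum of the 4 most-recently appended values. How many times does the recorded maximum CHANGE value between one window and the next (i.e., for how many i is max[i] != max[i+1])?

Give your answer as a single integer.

step 1: append 22 -> window=[22] (not full yet)
step 2: append 19 -> window=[22, 19] (not full yet)
step 3: append 6 -> window=[22, 19, 6] (not full yet)
step 4: append 33 -> window=[22, 19, 6, 33] -> max=33
step 5: append 5 -> window=[19, 6, 33, 5] -> max=33
step 6: append 9 -> window=[6, 33, 5, 9] -> max=33
step 7: append 28 -> window=[33, 5, 9, 28] -> max=33
step 8: append 22 -> window=[5, 9, 28, 22] -> max=28
Recorded maximums: 33 33 33 33 28
Changes between consecutive maximums: 1

Answer: 1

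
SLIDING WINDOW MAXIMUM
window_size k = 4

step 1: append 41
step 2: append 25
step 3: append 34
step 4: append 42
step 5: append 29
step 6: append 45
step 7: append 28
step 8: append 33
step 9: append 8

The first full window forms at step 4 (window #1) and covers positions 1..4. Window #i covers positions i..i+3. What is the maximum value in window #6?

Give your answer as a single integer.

step 1: append 41 -> window=[41] (not full yet)
step 2: append 25 -> window=[41, 25] (not full yet)
step 3: append 34 -> window=[41, 25, 34] (not full yet)
step 4: append 42 -> window=[41, 25, 34, 42] -> max=42
step 5: append 29 -> window=[25, 34, 42, 29] -> max=42
step 6: append 45 -> window=[34, 42, 29, 45] -> max=45
step 7: append 28 -> window=[42, 29, 45, 28] -> max=45
step 8: append 33 -> window=[29, 45, 28, 33] -> max=45
step 9: append 8 -> window=[45, 28, 33, 8] -> max=45
Window #6 max = 45

Answer: 45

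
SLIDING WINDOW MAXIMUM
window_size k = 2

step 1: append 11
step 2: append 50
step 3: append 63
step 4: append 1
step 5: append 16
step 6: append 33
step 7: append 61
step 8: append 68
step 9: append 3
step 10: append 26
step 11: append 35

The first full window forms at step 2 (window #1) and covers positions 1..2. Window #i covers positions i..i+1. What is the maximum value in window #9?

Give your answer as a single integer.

Answer: 26

Derivation:
step 1: append 11 -> window=[11] (not full yet)
step 2: append 50 -> window=[11, 50] -> max=50
step 3: append 63 -> window=[50, 63] -> max=63
step 4: append 1 -> window=[63, 1] -> max=63
step 5: append 16 -> window=[1, 16] -> max=16
step 6: append 33 -> window=[16, 33] -> max=33
step 7: append 61 -> window=[33, 61] -> max=61
step 8: append 68 -> window=[61, 68] -> max=68
step 9: append 3 -> window=[68, 3] -> max=68
step 10: append 26 -> window=[3, 26] -> max=26
Window #9 max = 26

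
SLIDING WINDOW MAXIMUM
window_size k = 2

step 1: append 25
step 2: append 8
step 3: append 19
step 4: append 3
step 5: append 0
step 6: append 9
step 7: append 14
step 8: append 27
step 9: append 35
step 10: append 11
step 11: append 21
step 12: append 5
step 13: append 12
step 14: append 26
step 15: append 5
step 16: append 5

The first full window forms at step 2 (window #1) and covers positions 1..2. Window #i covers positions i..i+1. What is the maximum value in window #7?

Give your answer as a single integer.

Answer: 27

Derivation:
step 1: append 25 -> window=[25] (not full yet)
step 2: append 8 -> window=[25, 8] -> max=25
step 3: append 19 -> window=[8, 19] -> max=19
step 4: append 3 -> window=[19, 3] -> max=19
step 5: append 0 -> window=[3, 0] -> max=3
step 6: append 9 -> window=[0, 9] -> max=9
step 7: append 14 -> window=[9, 14] -> max=14
step 8: append 27 -> window=[14, 27] -> max=27
Window #7 max = 27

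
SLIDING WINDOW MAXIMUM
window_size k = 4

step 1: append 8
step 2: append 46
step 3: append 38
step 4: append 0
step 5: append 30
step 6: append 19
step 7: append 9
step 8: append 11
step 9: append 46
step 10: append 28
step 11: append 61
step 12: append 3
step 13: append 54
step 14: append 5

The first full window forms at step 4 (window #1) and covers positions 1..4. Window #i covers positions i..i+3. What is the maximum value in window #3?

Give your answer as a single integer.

step 1: append 8 -> window=[8] (not full yet)
step 2: append 46 -> window=[8, 46] (not full yet)
step 3: append 38 -> window=[8, 46, 38] (not full yet)
step 4: append 0 -> window=[8, 46, 38, 0] -> max=46
step 5: append 30 -> window=[46, 38, 0, 30] -> max=46
step 6: append 19 -> window=[38, 0, 30, 19] -> max=38
Window #3 max = 38

Answer: 38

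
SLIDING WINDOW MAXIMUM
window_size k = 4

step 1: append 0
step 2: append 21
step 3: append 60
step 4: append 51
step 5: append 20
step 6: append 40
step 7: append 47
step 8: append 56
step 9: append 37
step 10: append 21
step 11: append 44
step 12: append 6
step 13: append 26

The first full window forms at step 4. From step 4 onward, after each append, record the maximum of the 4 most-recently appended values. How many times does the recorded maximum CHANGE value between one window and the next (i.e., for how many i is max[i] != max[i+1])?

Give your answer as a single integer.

step 1: append 0 -> window=[0] (not full yet)
step 2: append 21 -> window=[0, 21] (not full yet)
step 3: append 60 -> window=[0, 21, 60] (not full yet)
step 4: append 51 -> window=[0, 21, 60, 51] -> max=60
step 5: append 20 -> window=[21, 60, 51, 20] -> max=60
step 6: append 40 -> window=[60, 51, 20, 40] -> max=60
step 7: append 47 -> window=[51, 20, 40, 47] -> max=51
step 8: append 56 -> window=[20, 40, 47, 56] -> max=56
step 9: append 37 -> window=[40, 47, 56, 37] -> max=56
step 10: append 21 -> window=[47, 56, 37, 21] -> max=56
step 11: append 44 -> window=[56, 37, 21, 44] -> max=56
step 12: append 6 -> window=[37, 21, 44, 6] -> max=44
step 13: append 26 -> window=[21, 44, 6, 26] -> max=44
Recorded maximums: 60 60 60 51 56 56 56 56 44 44
Changes between consecutive maximums: 3

Answer: 3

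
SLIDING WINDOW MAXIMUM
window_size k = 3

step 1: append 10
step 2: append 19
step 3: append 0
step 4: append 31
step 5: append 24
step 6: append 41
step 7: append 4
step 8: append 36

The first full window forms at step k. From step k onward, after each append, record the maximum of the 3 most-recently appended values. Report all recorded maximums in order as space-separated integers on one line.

step 1: append 10 -> window=[10] (not full yet)
step 2: append 19 -> window=[10, 19] (not full yet)
step 3: append 0 -> window=[10, 19, 0] -> max=19
step 4: append 31 -> window=[19, 0, 31] -> max=31
step 5: append 24 -> window=[0, 31, 24] -> max=31
step 6: append 41 -> window=[31, 24, 41] -> max=41
step 7: append 4 -> window=[24, 41, 4] -> max=41
step 8: append 36 -> window=[41, 4, 36] -> max=41

Answer: 19 31 31 41 41 41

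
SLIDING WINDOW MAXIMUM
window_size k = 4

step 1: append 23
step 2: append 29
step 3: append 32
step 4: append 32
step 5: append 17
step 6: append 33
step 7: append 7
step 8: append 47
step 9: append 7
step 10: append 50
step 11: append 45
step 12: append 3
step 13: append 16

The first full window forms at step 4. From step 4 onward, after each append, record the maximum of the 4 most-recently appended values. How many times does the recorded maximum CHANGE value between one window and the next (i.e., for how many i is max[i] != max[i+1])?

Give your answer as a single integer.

step 1: append 23 -> window=[23] (not full yet)
step 2: append 29 -> window=[23, 29] (not full yet)
step 3: append 32 -> window=[23, 29, 32] (not full yet)
step 4: append 32 -> window=[23, 29, 32, 32] -> max=32
step 5: append 17 -> window=[29, 32, 32, 17] -> max=32
step 6: append 33 -> window=[32, 32, 17, 33] -> max=33
step 7: append 7 -> window=[32, 17, 33, 7] -> max=33
step 8: append 47 -> window=[17, 33, 7, 47] -> max=47
step 9: append 7 -> window=[33, 7, 47, 7] -> max=47
step 10: append 50 -> window=[7, 47, 7, 50] -> max=50
step 11: append 45 -> window=[47, 7, 50, 45] -> max=50
step 12: append 3 -> window=[7, 50, 45, 3] -> max=50
step 13: append 16 -> window=[50, 45, 3, 16] -> max=50
Recorded maximums: 32 32 33 33 47 47 50 50 50 50
Changes between consecutive maximums: 3

Answer: 3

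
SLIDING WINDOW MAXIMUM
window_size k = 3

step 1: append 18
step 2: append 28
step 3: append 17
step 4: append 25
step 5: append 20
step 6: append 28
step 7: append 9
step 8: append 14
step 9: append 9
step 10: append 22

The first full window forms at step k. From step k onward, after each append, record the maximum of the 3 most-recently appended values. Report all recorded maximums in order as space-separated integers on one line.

Answer: 28 28 25 28 28 28 14 22

Derivation:
step 1: append 18 -> window=[18] (not full yet)
step 2: append 28 -> window=[18, 28] (not full yet)
step 3: append 17 -> window=[18, 28, 17] -> max=28
step 4: append 25 -> window=[28, 17, 25] -> max=28
step 5: append 20 -> window=[17, 25, 20] -> max=25
step 6: append 28 -> window=[25, 20, 28] -> max=28
step 7: append 9 -> window=[20, 28, 9] -> max=28
step 8: append 14 -> window=[28, 9, 14] -> max=28
step 9: append 9 -> window=[9, 14, 9] -> max=14
step 10: append 22 -> window=[14, 9, 22] -> max=22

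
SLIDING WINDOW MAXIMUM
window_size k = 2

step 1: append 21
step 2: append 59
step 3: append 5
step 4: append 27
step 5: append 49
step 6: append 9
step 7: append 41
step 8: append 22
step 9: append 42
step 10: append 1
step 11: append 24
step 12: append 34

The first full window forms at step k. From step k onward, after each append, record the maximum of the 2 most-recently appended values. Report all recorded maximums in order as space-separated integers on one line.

step 1: append 21 -> window=[21] (not full yet)
step 2: append 59 -> window=[21, 59] -> max=59
step 3: append 5 -> window=[59, 5] -> max=59
step 4: append 27 -> window=[5, 27] -> max=27
step 5: append 49 -> window=[27, 49] -> max=49
step 6: append 9 -> window=[49, 9] -> max=49
step 7: append 41 -> window=[9, 41] -> max=41
step 8: append 22 -> window=[41, 22] -> max=41
step 9: append 42 -> window=[22, 42] -> max=42
step 10: append 1 -> window=[42, 1] -> max=42
step 11: append 24 -> window=[1, 24] -> max=24
step 12: append 34 -> window=[24, 34] -> max=34

Answer: 59 59 27 49 49 41 41 42 42 24 34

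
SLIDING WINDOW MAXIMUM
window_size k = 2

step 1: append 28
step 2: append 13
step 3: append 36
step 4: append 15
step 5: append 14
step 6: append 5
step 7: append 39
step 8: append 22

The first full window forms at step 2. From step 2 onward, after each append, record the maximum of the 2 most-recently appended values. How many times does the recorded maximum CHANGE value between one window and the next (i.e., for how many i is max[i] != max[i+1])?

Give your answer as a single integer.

step 1: append 28 -> window=[28] (not full yet)
step 2: append 13 -> window=[28, 13] -> max=28
step 3: append 36 -> window=[13, 36] -> max=36
step 4: append 15 -> window=[36, 15] -> max=36
step 5: append 14 -> window=[15, 14] -> max=15
step 6: append 5 -> window=[14, 5] -> max=14
step 7: append 39 -> window=[5, 39] -> max=39
step 8: append 22 -> window=[39, 22] -> max=39
Recorded maximums: 28 36 36 15 14 39 39
Changes between consecutive maximums: 4

Answer: 4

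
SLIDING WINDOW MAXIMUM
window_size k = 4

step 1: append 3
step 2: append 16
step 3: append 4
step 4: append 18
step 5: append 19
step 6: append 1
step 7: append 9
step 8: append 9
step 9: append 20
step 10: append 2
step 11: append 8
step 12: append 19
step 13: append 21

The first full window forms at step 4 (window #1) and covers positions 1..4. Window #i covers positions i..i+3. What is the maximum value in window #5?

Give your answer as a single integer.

Answer: 19

Derivation:
step 1: append 3 -> window=[3] (not full yet)
step 2: append 16 -> window=[3, 16] (not full yet)
step 3: append 4 -> window=[3, 16, 4] (not full yet)
step 4: append 18 -> window=[3, 16, 4, 18] -> max=18
step 5: append 19 -> window=[16, 4, 18, 19] -> max=19
step 6: append 1 -> window=[4, 18, 19, 1] -> max=19
step 7: append 9 -> window=[18, 19, 1, 9] -> max=19
step 8: append 9 -> window=[19, 1, 9, 9] -> max=19
Window #5 max = 19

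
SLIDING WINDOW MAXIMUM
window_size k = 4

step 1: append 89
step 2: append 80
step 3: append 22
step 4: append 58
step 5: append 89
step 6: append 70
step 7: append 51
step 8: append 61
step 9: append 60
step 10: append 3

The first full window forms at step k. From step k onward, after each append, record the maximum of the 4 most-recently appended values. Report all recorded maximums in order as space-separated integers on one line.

Answer: 89 89 89 89 89 70 61

Derivation:
step 1: append 89 -> window=[89] (not full yet)
step 2: append 80 -> window=[89, 80] (not full yet)
step 3: append 22 -> window=[89, 80, 22] (not full yet)
step 4: append 58 -> window=[89, 80, 22, 58] -> max=89
step 5: append 89 -> window=[80, 22, 58, 89] -> max=89
step 6: append 70 -> window=[22, 58, 89, 70] -> max=89
step 7: append 51 -> window=[58, 89, 70, 51] -> max=89
step 8: append 61 -> window=[89, 70, 51, 61] -> max=89
step 9: append 60 -> window=[70, 51, 61, 60] -> max=70
step 10: append 3 -> window=[51, 61, 60, 3] -> max=61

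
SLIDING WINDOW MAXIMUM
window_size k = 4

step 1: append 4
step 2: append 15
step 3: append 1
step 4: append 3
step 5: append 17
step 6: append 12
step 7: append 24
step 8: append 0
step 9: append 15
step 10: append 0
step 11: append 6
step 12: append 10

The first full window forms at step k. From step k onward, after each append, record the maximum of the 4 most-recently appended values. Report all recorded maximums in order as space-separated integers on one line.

Answer: 15 17 17 24 24 24 24 15 15

Derivation:
step 1: append 4 -> window=[4] (not full yet)
step 2: append 15 -> window=[4, 15] (not full yet)
step 3: append 1 -> window=[4, 15, 1] (not full yet)
step 4: append 3 -> window=[4, 15, 1, 3] -> max=15
step 5: append 17 -> window=[15, 1, 3, 17] -> max=17
step 6: append 12 -> window=[1, 3, 17, 12] -> max=17
step 7: append 24 -> window=[3, 17, 12, 24] -> max=24
step 8: append 0 -> window=[17, 12, 24, 0] -> max=24
step 9: append 15 -> window=[12, 24, 0, 15] -> max=24
step 10: append 0 -> window=[24, 0, 15, 0] -> max=24
step 11: append 6 -> window=[0, 15, 0, 6] -> max=15
step 12: append 10 -> window=[15, 0, 6, 10] -> max=15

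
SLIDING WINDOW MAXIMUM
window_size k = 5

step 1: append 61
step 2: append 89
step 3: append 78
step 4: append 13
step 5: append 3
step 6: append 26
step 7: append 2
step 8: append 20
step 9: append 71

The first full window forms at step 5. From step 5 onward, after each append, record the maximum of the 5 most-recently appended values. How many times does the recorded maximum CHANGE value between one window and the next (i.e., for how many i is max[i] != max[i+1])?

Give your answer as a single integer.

step 1: append 61 -> window=[61] (not full yet)
step 2: append 89 -> window=[61, 89] (not full yet)
step 3: append 78 -> window=[61, 89, 78] (not full yet)
step 4: append 13 -> window=[61, 89, 78, 13] (not full yet)
step 5: append 3 -> window=[61, 89, 78, 13, 3] -> max=89
step 6: append 26 -> window=[89, 78, 13, 3, 26] -> max=89
step 7: append 2 -> window=[78, 13, 3, 26, 2] -> max=78
step 8: append 20 -> window=[13, 3, 26, 2, 20] -> max=26
step 9: append 71 -> window=[3, 26, 2, 20, 71] -> max=71
Recorded maximums: 89 89 78 26 71
Changes between consecutive maximums: 3

Answer: 3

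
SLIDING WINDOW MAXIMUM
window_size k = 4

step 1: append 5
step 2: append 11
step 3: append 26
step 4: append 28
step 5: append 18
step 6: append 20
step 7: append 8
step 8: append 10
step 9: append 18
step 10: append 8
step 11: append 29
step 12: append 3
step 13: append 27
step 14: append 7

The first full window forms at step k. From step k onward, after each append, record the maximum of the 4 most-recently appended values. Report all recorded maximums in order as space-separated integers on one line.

step 1: append 5 -> window=[5] (not full yet)
step 2: append 11 -> window=[5, 11] (not full yet)
step 3: append 26 -> window=[5, 11, 26] (not full yet)
step 4: append 28 -> window=[5, 11, 26, 28] -> max=28
step 5: append 18 -> window=[11, 26, 28, 18] -> max=28
step 6: append 20 -> window=[26, 28, 18, 20] -> max=28
step 7: append 8 -> window=[28, 18, 20, 8] -> max=28
step 8: append 10 -> window=[18, 20, 8, 10] -> max=20
step 9: append 18 -> window=[20, 8, 10, 18] -> max=20
step 10: append 8 -> window=[8, 10, 18, 8] -> max=18
step 11: append 29 -> window=[10, 18, 8, 29] -> max=29
step 12: append 3 -> window=[18, 8, 29, 3] -> max=29
step 13: append 27 -> window=[8, 29, 3, 27] -> max=29
step 14: append 7 -> window=[29, 3, 27, 7] -> max=29

Answer: 28 28 28 28 20 20 18 29 29 29 29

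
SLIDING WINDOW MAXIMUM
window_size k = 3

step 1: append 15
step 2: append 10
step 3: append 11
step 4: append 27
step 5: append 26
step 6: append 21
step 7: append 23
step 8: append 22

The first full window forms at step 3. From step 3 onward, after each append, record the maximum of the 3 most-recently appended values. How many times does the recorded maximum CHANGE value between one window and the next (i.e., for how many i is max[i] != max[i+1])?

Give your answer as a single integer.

Answer: 3

Derivation:
step 1: append 15 -> window=[15] (not full yet)
step 2: append 10 -> window=[15, 10] (not full yet)
step 3: append 11 -> window=[15, 10, 11] -> max=15
step 4: append 27 -> window=[10, 11, 27] -> max=27
step 5: append 26 -> window=[11, 27, 26] -> max=27
step 6: append 21 -> window=[27, 26, 21] -> max=27
step 7: append 23 -> window=[26, 21, 23] -> max=26
step 8: append 22 -> window=[21, 23, 22] -> max=23
Recorded maximums: 15 27 27 27 26 23
Changes between consecutive maximums: 3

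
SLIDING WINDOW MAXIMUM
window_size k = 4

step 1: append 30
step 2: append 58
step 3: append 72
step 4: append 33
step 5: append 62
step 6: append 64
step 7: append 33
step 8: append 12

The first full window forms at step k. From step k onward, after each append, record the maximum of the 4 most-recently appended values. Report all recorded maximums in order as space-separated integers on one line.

Answer: 72 72 72 64 64

Derivation:
step 1: append 30 -> window=[30] (not full yet)
step 2: append 58 -> window=[30, 58] (not full yet)
step 3: append 72 -> window=[30, 58, 72] (not full yet)
step 4: append 33 -> window=[30, 58, 72, 33] -> max=72
step 5: append 62 -> window=[58, 72, 33, 62] -> max=72
step 6: append 64 -> window=[72, 33, 62, 64] -> max=72
step 7: append 33 -> window=[33, 62, 64, 33] -> max=64
step 8: append 12 -> window=[62, 64, 33, 12] -> max=64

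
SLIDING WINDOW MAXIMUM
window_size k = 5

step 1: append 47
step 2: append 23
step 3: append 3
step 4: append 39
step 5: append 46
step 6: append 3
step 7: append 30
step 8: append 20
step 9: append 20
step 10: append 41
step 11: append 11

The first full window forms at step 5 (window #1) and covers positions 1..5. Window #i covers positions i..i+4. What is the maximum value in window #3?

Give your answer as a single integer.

Answer: 46

Derivation:
step 1: append 47 -> window=[47] (not full yet)
step 2: append 23 -> window=[47, 23] (not full yet)
step 3: append 3 -> window=[47, 23, 3] (not full yet)
step 4: append 39 -> window=[47, 23, 3, 39] (not full yet)
step 5: append 46 -> window=[47, 23, 3, 39, 46] -> max=47
step 6: append 3 -> window=[23, 3, 39, 46, 3] -> max=46
step 7: append 30 -> window=[3, 39, 46, 3, 30] -> max=46
Window #3 max = 46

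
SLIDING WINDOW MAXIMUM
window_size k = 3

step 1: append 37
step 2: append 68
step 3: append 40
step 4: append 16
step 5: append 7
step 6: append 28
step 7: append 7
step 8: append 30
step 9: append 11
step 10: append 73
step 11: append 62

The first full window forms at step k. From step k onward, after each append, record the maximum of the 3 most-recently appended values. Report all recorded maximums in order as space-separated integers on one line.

Answer: 68 68 40 28 28 30 30 73 73

Derivation:
step 1: append 37 -> window=[37] (not full yet)
step 2: append 68 -> window=[37, 68] (not full yet)
step 3: append 40 -> window=[37, 68, 40] -> max=68
step 4: append 16 -> window=[68, 40, 16] -> max=68
step 5: append 7 -> window=[40, 16, 7] -> max=40
step 6: append 28 -> window=[16, 7, 28] -> max=28
step 7: append 7 -> window=[7, 28, 7] -> max=28
step 8: append 30 -> window=[28, 7, 30] -> max=30
step 9: append 11 -> window=[7, 30, 11] -> max=30
step 10: append 73 -> window=[30, 11, 73] -> max=73
step 11: append 62 -> window=[11, 73, 62] -> max=73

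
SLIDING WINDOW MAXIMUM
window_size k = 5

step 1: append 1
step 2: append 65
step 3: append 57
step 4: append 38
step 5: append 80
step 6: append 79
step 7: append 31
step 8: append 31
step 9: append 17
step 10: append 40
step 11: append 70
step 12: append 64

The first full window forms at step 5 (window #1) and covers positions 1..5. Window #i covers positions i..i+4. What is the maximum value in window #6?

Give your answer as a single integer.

Answer: 79

Derivation:
step 1: append 1 -> window=[1] (not full yet)
step 2: append 65 -> window=[1, 65] (not full yet)
step 3: append 57 -> window=[1, 65, 57] (not full yet)
step 4: append 38 -> window=[1, 65, 57, 38] (not full yet)
step 5: append 80 -> window=[1, 65, 57, 38, 80] -> max=80
step 6: append 79 -> window=[65, 57, 38, 80, 79] -> max=80
step 7: append 31 -> window=[57, 38, 80, 79, 31] -> max=80
step 8: append 31 -> window=[38, 80, 79, 31, 31] -> max=80
step 9: append 17 -> window=[80, 79, 31, 31, 17] -> max=80
step 10: append 40 -> window=[79, 31, 31, 17, 40] -> max=79
Window #6 max = 79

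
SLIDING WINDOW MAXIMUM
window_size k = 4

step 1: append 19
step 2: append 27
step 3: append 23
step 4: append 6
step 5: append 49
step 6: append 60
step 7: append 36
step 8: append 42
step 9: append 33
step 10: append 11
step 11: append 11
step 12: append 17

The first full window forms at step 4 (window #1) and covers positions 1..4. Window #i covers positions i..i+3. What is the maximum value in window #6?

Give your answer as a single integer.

step 1: append 19 -> window=[19] (not full yet)
step 2: append 27 -> window=[19, 27] (not full yet)
step 3: append 23 -> window=[19, 27, 23] (not full yet)
step 4: append 6 -> window=[19, 27, 23, 6] -> max=27
step 5: append 49 -> window=[27, 23, 6, 49] -> max=49
step 6: append 60 -> window=[23, 6, 49, 60] -> max=60
step 7: append 36 -> window=[6, 49, 60, 36] -> max=60
step 8: append 42 -> window=[49, 60, 36, 42] -> max=60
step 9: append 33 -> window=[60, 36, 42, 33] -> max=60
Window #6 max = 60

Answer: 60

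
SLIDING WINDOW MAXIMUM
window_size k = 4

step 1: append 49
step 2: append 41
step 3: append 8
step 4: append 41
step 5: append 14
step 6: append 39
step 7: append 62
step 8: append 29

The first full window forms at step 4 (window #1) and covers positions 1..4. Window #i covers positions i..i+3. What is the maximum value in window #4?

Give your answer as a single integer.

Answer: 62

Derivation:
step 1: append 49 -> window=[49] (not full yet)
step 2: append 41 -> window=[49, 41] (not full yet)
step 3: append 8 -> window=[49, 41, 8] (not full yet)
step 4: append 41 -> window=[49, 41, 8, 41] -> max=49
step 5: append 14 -> window=[41, 8, 41, 14] -> max=41
step 6: append 39 -> window=[8, 41, 14, 39] -> max=41
step 7: append 62 -> window=[41, 14, 39, 62] -> max=62
Window #4 max = 62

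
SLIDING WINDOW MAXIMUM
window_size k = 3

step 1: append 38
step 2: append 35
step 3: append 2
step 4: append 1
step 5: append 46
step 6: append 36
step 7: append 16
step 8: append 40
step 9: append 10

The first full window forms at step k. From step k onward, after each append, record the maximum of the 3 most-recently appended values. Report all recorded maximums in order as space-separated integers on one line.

Answer: 38 35 46 46 46 40 40

Derivation:
step 1: append 38 -> window=[38] (not full yet)
step 2: append 35 -> window=[38, 35] (not full yet)
step 3: append 2 -> window=[38, 35, 2] -> max=38
step 4: append 1 -> window=[35, 2, 1] -> max=35
step 5: append 46 -> window=[2, 1, 46] -> max=46
step 6: append 36 -> window=[1, 46, 36] -> max=46
step 7: append 16 -> window=[46, 36, 16] -> max=46
step 8: append 40 -> window=[36, 16, 40] -> max=40
step 9: append 10 -> window=[16, 40, 10] -> max=40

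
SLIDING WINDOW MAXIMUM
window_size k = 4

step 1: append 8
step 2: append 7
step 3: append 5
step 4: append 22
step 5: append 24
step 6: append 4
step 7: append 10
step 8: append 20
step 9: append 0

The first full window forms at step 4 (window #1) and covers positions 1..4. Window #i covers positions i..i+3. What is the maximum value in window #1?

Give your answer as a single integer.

step 1: append 8 -> window=[8] (not full yet)
step 2: append 7 -> window=[8, 7] (not full yet)
step 3: append 5 -> window=[8, 7, 5] (not full yet)
step 4: append 22 -> window=[8, 7, 5, 22] -> max=22
Window #1 max = 22

Answer: 22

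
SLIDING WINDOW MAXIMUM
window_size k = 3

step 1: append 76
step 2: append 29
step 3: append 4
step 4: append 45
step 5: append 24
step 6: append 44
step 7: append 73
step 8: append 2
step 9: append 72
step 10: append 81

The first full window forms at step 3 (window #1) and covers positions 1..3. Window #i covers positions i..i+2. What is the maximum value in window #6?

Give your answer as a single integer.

Answer: 73

Derivation:
step 1: append 76 -> window=[76] (not full yet)
step 2: append 29 -> window=[76, 29] (not full yet)
step 3: append 4 -> window=[76, 29, 4] -> max=76
step 4: append 45 -> window=[29, 4, 45] -> max=45
step 5: append 24 -> window=[4, 45, 24] -> max=45
step 6: append 44 -> window=[45, 24, 44] -> max=45
step 7: append 73 -> window=[24, 44, 73] -> max=73
step 8: append 2 -> window=[44, 73, 2] -> max=73
Window #6 max = 73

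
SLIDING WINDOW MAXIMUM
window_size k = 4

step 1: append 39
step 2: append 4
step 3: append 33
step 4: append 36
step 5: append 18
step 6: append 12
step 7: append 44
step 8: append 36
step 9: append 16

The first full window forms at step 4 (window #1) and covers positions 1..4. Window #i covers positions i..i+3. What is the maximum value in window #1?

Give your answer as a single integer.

step 1: append 39 -> window=[39] (not full yet)
step 2: append 4 -> window=[39, 4] (not full yet)
step 3: append 33 -> window=[39, 4, 33] (not full yet)
step 4: append 36 -> window=[39, 4, 33, 36] -> max=39
Window #1 max = 39

Answer: 39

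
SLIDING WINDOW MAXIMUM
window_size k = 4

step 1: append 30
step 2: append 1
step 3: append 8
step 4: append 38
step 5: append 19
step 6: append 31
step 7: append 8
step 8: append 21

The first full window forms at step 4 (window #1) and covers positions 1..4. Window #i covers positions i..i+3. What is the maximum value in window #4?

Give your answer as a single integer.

step 1: append 30 -> window=[30] (not full yet)
step 2: append 1 -> window=[30, 1] (not full yet)
step 3: append 8 -> window=[30, 1, 8] (not full yet)
step 4: append 38 -> window=[30, 1, 8, 38] -> max=38
step 5: append 19 -> window=[1, 8, 38, 19] -> max=38
step 6: append 31 -> window=[8, 38, 19, 31] -> max=38
step 7: append 8 -> window=[38, 19, 31, 8] -> max=38
Window #4 max = 38

Answer: 38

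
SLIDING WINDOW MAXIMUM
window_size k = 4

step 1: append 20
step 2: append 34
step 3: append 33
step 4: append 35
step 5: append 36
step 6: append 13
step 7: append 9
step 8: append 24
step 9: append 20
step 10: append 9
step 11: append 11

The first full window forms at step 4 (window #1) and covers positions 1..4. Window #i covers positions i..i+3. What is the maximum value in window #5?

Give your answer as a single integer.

step 1: append 20 -> window=[20] (not full yet)
step 2: append 34 -> window=[20, 34] (not full yet)
step 3: append 33 -> window=[20, 34, 33] (not full yet)
step 4: append 35 -> window=[20, 34, 33, 35] -> max=35
step 5: append 36 -> window=[34, 33, 35, 36] -> max=36
step 6: append 13 -> window=[33, 35, 36, 13] -> max=36
step 7: append 9 -> window=[35, 36, 13, 9] -> max=36
step 8: append 24 -> window=[36, 13, 9, 24] -> max=36
Window #5 max = 36

Answer: 36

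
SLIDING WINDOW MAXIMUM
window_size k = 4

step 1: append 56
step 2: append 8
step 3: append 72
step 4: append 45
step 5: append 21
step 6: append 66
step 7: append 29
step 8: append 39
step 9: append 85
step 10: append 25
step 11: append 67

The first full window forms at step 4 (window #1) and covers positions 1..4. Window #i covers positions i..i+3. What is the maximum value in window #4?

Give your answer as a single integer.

Answer: 66

Derivation:
step 1: append 56 -> window=[56] (not full yet)
step 2: append 8 -> window=[56, 8] (not full yet)
step 3: append 72 -> window=[56, 8, 72] (not full yet)
step 4: append 45 -> window=[56, 8, 72, 45] -> max=72
step 5: append 21 -> window=[8, 72, 45, 21] -> max=72
step 6: append 66 -> window=[72, 45, 21, 66] -> max=72
step 7: append 29 -> window=[45, 21, 66, 29] -> max=66
Window #4 max = 66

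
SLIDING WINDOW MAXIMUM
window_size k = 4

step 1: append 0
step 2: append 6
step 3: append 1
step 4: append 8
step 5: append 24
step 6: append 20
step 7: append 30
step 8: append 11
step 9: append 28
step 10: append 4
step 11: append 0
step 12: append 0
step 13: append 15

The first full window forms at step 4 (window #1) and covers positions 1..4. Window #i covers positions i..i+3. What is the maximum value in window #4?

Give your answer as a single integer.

Answer: 30

Derivation:
step 1: append 0 -> window=[0] (not full yet)
step 2: append 6 -> window=[0, 6] (not full yet)
step 3: append 1 -> window=[0, 6, 1] (not full yet)
step 4: append 8 -> window=[0, 6, 1, 8] -> max=8
step 5: append 24 -> window=[6, 1, 8, 24] -> max=24
step 6: append 20 -> window=[1, 8, 24, 20] -> max=24
step 7: append 30 -> window=[8, 24, 20, 30] -> max=30
Window #4 max = 30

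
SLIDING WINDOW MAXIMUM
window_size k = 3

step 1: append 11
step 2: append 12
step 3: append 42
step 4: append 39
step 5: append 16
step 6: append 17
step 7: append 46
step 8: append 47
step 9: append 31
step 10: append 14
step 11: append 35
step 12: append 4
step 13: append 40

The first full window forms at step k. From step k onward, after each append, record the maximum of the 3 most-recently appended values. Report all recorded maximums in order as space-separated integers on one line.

Answer: 42 42 42 39 46 47 47 47 35 35 40

Derivation:
step 1: append 11 -> window=[11] (not full yet)
step 2: append 12 -> window=[11, 12] (not full yet)
step 3: append 42 -> window=[11, 12, 42] -> max=42
step 4: append 39 -> window=[12, 42, 39] -> max=42
step 5: append 16 -> window=[42, 39, 16] -> max=42
step 6: append 17 -> window=[39, 16, 17] -> max=39
step 7: append 46 -> window=[16, 17, 46] -> max=46
step 8: append 47 -> window=[17, 46, 47] -> max=47
step 9: append 31 -> window=[46, 47, 31] -> max=47
step 10: append 14 -> window=[47, 31, 14] -> max=47
step 11: append 35 -> window=[31, 14, 35] -> max=35
step 12: append 4 -> window=[14, 35, 4] -> max=35
step 13: append 40 -> window=[35, 4, 40] -> max=40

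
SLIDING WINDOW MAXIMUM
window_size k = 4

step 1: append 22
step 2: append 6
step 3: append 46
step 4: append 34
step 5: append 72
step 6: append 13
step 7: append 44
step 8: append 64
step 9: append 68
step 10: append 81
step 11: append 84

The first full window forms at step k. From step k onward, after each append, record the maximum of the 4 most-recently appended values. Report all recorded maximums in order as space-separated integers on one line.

step 1: append 22 -> window=[22] (not full yet)
step 2: append 6 -> window=[22, 6] (not full yet)
step 3: append 46 -> window=[22, 6, 46] (not full yet)
step 4: append 34 -> window=[22, 6, 46, 34] -> max=46
step 5: append 72 -> window=[6, 46, 34, 72] -> max=72
step 6: append 13 -> window=[46, 34, 72, 13] -> max=72
step 7: append 44 -> window=[34, 72, 13, 44] -> max=72
step 8: append 64 -> window=[72, 13, 44, 64] -> max=72
step 9: append 68 -> window=[13, 44, 64, 68] -> max=68
step 10: append 81 -> window=[44, 64, 68, 81] -> max=81
step 11: append 84 -> window=[64, 68, 81, 84] -> max=84

Answer: 46 72 72 72 72 68 81 84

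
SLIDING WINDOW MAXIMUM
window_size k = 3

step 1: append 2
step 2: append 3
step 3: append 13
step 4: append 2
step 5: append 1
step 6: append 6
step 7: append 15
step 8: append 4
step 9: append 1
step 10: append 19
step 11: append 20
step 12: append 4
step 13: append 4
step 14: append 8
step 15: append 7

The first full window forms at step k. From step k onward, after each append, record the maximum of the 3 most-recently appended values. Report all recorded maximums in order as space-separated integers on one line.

step 1: append 2 -> window=[2] (not full yet)
step 2: append 3 -> window=[2, 3] (not full yet)
step 3: append 13 -> window=[2, 3, 13] -> max=13
step 4: append 2 -> window=[3, 13, 2] -> max=13
step 5: append 1 -> window=[13, 2, 1] -> max=13
step 6: append 6 -> window=[2, 1, 6] -> max=6
step 7: append 15 -> window=[1, 6, 15] -> max=15
step 8: append 4 -> window=[6, 15, 4] -> max=15
step 9: append 1 -> window=[15, 4, 1] -> max=15
step 10: append 19 -> window=[4, 1, 19] -> max=19
step 11: append 20 -> window=[1, 19, 20] -> max=20
step 12: append 4 -> window=[19, 20, 4] -> max=20
step 13: append 4 -> window=[20, 4, 4] -> max=20
step 14: append 8 -> window=[4, 4, 8] -> max=8
step 15: append 7 -> window=[4, 8, 7] -> max=8

Answer: 13 13 13 6 15 15 15 19 20 20 20 8 8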